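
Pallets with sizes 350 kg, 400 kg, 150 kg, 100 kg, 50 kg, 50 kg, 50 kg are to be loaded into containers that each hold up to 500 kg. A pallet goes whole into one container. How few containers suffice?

3

Total = 400 + 350 + 150 + 100 + 50 + 50 + 50 = 1150 kg.
Lower bound: ⌈1150/500⌉ = 3 containers.
A packing using 3 containers:
  container 1: 400 + 100 = 500
  container 2: 350 + 150 = 500
  container 3: 50 + 50 + 50 = 150
This matches the lower bound, so 3 is optimal.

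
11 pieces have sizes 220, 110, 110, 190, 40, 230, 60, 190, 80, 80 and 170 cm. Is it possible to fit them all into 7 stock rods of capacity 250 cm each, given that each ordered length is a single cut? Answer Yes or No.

Yes

A valid assignment using 7 stock rods:
  stock rod 1: 230 = 230
  stock rod 2: 220 = 220
  stock rod 3: 190 + 60 = 250
  stock rod 4: 190 + 40 = 230
  stock rod 5: 170 + 80 = 250
  stock rod 6: 110 + 110 = 220
  stock rod 7: 80 = 80
Every load is within 250 cm, so 7 stock rods suffice.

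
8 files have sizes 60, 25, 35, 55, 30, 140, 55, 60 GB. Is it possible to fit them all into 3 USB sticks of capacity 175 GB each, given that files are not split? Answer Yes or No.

A valid assignment using 3 USB sticks:
  USB stick 1: 140 + 35 = 175
  USB stick 2: 60 + 60 + 55 = 175
  USB stick 3: 55 + 30 + 25 = 110
Every load is within 175 GB, so 3 USB sticks suffice.

Yes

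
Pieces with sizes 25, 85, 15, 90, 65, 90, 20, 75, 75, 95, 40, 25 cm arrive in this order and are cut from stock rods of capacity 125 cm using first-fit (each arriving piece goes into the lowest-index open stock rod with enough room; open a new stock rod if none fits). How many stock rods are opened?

  25 → stock rod 1 (new)  [load 25/125]
  85 → stock rod 1  [load 110/125]
  15 → stock rod 1  [load 125/125]
  90 → stock rod 2 (new)  [load 90/125]
  65 → stock rod 3 (new)  [load 65/125]
  90 → stock rod 4 (new)  [load 90/125]
  20 → stock rod 2  [load 110/125]
  75 → stock rod 5 (new)  [load 75/125]
  75 → stock rod 6 (new)  [load 75/125]
  95 → stock rod 7 (new)  [load 95/125]
  40 → stock rod 3  [load 105/125]
  25 → stock rod 4  [load 115/125]
7 stock rods opened.

7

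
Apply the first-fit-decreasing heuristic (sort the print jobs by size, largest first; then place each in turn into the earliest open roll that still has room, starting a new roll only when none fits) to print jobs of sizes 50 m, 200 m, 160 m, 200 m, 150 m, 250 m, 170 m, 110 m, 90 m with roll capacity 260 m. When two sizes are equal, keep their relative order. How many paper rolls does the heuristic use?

6

Sorted descending: 250, 200, 200, 170, 160, 150, 110, 90, 50.
  250 → roll 1 (new)  [load 250/260]
  200 → roll 2 (new)  [load 200/260]
  200 → roll 3 (new)  [load 200/260]
  170 → roll 4 (new)  [load 170/260]
  160 → roll 5 (new)  [load 160/260]
  150 → roll 6 (new)  [load 150/260]
  110 → roll 6  [load 260/260]
  90 → roll 4  [load 260/260]
  50 → roll 2  [load 250/260]
6 paper rolls opened.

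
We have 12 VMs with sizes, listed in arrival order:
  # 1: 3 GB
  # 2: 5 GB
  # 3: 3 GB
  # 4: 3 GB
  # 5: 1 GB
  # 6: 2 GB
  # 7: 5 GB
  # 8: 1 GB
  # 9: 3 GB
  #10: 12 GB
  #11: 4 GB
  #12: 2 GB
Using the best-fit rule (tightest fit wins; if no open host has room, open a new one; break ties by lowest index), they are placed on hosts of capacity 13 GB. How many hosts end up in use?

4

  3 → host 1 (new)  [load 3/13]
  5 → host 1  [load 8/13]
  3 → host 1  [load 11/13]
  3 → host 2 (new)  [load 3/13]
  1 → host 1  [load 12/13]
  2 → host 2  [load 5/13]
  5 → host 2  [load 10/13]
  1 → host 1  [load 13/13]
  3 → host 2  [load 13/13]
  12 → host 3 (new)  [load 12/13]
  4 → host 4 (new)  [load 4/13]
  2 → host 4  [load 6/13]
4 hosts opened.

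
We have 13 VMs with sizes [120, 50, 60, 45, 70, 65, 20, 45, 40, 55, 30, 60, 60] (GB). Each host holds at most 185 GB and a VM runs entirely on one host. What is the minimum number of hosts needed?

Total = 120 + 70 + 65 + 60 + 60 + 60 + 55 + 50 + 45 + 45 + 40 + 30 + 20 = 720 GB.
Lower bound: ⌈720/185⌉ = 4 hosts.
A packing using 4 hosts:
  host 1: 120 + 65 = 185
  host 2: 70 + 60 + 55 = 185
  host 3: 60 + 60 + 50 = 170
  host 4: 45 + 45 + 40 + 30 + 20 = 180
This matches the lower bound, so 4 is optimal.

4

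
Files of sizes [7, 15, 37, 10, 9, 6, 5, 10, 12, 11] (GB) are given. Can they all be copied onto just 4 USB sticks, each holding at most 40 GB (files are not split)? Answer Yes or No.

A valid assignment using 4 USB sticks:
  USB stick 1: 37 = 37
  USB stick 2: 15 + 12 + 11 = 38
  USB stick 3: 10 + 10 + 9 + 7 = 36
  USB stick 4: 6 + 5 = 11
Every load is within 40 GB, so 4 USB sticks suffice.

Yes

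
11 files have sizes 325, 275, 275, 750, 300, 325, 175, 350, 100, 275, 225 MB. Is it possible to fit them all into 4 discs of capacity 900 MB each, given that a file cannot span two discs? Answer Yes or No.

A valid assignment using 4 discs:
  disc 1: 750 + 100 = 850
  disc 2: 350 + 325 + 225 = 900
  disc 3: 325 + 300 + 275 = 900
  disc 4: 275 + 275 + 175 = 725
Every load is within 900 MB, so 4 discs suffice.

Yes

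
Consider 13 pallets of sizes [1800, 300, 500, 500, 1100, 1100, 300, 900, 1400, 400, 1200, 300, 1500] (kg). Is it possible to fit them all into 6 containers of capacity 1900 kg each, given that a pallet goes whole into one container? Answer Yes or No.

Total = 11300 kg; ⌈11300/1900⌉ = 6.
The bound of 6 does not rule out 6, but exhaustive search shows no assignment into 6 containers of capacity 1900 kg exists — the minimum is 7.

No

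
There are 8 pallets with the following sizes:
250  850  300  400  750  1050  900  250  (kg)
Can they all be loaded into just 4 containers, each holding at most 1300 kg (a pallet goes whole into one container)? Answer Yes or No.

A valid assignment using 4 containers:
  container 1: 1050 + 250 = 1300
  container 2: 900 + 400 = 1300
  container 3: 850 + 300 = 1150
  container 4: 750 + 250 = 1000
Every load is within 1300 kg, so 4 containers suffice.

Yes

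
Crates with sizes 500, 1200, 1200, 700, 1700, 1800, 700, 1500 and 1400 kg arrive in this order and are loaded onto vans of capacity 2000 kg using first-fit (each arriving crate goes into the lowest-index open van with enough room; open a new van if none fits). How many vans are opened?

  500 → van 1 (new)  [load 500/2000]
  1200 → van 1  [load 1700/2000]
  1200 → van 2 (new)  [load 1200/2000]
  700 → van 2  [load 1900/2000]
  1700 → van 3 (new)  [load 1700/2000]
  1800 → van 4 (new)  [load 1800/2000]
  700 → van 5 (new)  [load 700/2000]
  1500 → van 6 (new)  [load 1500/2000]
  1400 → van 7 (new)  [load 1400/2000]
7 vans opened.

7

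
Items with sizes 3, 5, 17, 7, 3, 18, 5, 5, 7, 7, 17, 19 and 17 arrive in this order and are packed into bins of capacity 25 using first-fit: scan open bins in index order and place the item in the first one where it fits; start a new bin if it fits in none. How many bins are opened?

  3 → bin 1 (new)  [load 3/25]
  5 → bin 1  [load 8/25]
  17 → bin 1  [load 25/25]
  7 → bin 2 (new)  [load 7/25]
  3 → bin 2  [load 10/25]
  18 → bin 3 (new)  [load 18/25]
  5 → bin 2  [load 15/25]
  5 → bin 2  [load 20/25]
  7 → bin 3  [load 25/25]
  7 → bin 4 (new)  [load 7/25]
  17 → bin 4  [load 24/25]
  19 → bin 5 (new)  [load 19/25]
  17 → bin 6 (new)  [load 17/25]
6 bins opened.

6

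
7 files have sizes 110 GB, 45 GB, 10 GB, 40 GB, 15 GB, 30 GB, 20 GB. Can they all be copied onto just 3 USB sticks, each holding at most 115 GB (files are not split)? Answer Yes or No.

Yes

A valid assignment using 3 USB sticks:
  USB stick 1: 110 = 110
  USB stick 2: 45 + 40 + 30 = 115
  USB stick 3: 20 + 15 + 10 = 45
Every load is within 115 GB, so 3 USB sticks suffice.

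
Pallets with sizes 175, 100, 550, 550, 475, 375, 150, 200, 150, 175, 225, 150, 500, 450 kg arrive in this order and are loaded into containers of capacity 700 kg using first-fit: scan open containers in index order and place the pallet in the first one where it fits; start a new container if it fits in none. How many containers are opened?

  175 → container 1 (new)  [load 175/700]
  100 → container 1  [load 275/700]
  550 → container 2 (new)  [load 550/700]
  550 → container 3 (new)  [load 550/700]
  475 → container 4 (new)  [load 475/700]
  375 → container 1  [load 650/700]
  150 → container 2  [load 700/700]
  200 → container 4  [load 675/700]
  150 → container 3  [load 700/700]
  175 → container 5 (new)  [load 175/700]
  225 → container 5  [load 400/700]
  150 → container 5  [load 550/700]
  500 → container 6 (new)  [load 500/700]
  450 → container 7 (new)  [load 450/700]
7 containers opened.

7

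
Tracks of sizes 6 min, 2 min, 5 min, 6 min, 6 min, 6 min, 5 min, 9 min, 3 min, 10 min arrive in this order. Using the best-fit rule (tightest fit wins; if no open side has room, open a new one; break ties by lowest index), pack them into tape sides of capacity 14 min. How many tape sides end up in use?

5

  6 → side 1 (new)  [load 6/14]
  2 → side 1  [load 8/14]
  5 → side 1  [load 13/14]
  6 → side 2 (new)  [load 6/14]
  6 → side 2  [load 12/14]
  6 → side 3 (new)  [load 6/14]
  5 → side 3  [load 11/14]
  9 → side 4 (new)  [load 9/14]
  3 → side 3  [load 14/14]
  10 → side 5 (new)  [load 10/14]
5 tape sides opened.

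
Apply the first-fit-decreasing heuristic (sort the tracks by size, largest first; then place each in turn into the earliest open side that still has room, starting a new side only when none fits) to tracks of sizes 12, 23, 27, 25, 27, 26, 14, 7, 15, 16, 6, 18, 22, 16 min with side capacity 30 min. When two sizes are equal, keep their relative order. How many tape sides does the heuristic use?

Sorted descending: 27, 27, 26, 25, 23, 22, 18, 16, 16, 15, 14, 12, 7, 6.
  27 → side 1 (new)  [load 27/30]
  27 → side 2 (new)  [load 27/30]
  26 → side 3 (new)  [load 26/30]
  25 → side 4 (new)  [load 25/30]
  23 → side 5 (new)  [load 23/30]
  22 → side 6 (new)  [load 22/30]
  18 → side 7 (new)  [load 18/30]
  16 → side 8 (new)  [load 16/30]
  16 → side 9 (new)  [load 16/30]
  15 → side 10 (new)  [load 15/30]
  14 → side 8  [load 30/30]
  12 → side 7  [load 30/30]
  7 → side 5  [load 30/30]
  6 → side 6  [load 28/30]
10 tape sides opened.

10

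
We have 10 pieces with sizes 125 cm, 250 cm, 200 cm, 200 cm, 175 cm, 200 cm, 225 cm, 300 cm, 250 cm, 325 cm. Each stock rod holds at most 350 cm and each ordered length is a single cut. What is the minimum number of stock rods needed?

Total = 325 + 300 + 250 + 250 + 225 + 200 + 200 + 200 + 175 + 125 = 2250 cm.
Lower bound: ⌈2250/350⌉ = 7 stock rods.
Also, 8 pieces each exceed 175 cm, and no two of those can share a stock rod, so at least 8 stock rods are needed.
A packing using 9 stock rods:
  stock rod 1: 325 = 325
  stock rod 2: 300 = 300
  stock rod 3: 250 = 250
  stock rod 4: 250 = 250
  stock rod 5: 225 + 125 = 350
  stock rod 6: 200 = 200
  stock rod 7: 200 = 200
  stock rod 8: 200 = 200
  stock rod 9: 175 = 175
No arrangement into 8 stock rods stays within capacity, so 9 is optimal.

9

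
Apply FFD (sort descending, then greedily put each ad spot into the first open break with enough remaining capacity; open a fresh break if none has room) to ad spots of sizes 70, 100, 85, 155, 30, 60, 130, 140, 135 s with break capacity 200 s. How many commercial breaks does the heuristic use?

5

Sorted descending: 155, 140, 135, 130, 100, 85, 70, 60, 30.
  155 → break 1 (new)  [load 155/200]
  140 → break 2 (new)  [load 140/200]
  135 → break 3 (new)  [load 135/200]
  130 → break 4 (new)  [load 130/200]
  100 → break 5 (new)  [load 100/200]
  85 → break 5  [load 185/200]
  70 → break 4  [load 200/200]
  60 → break 2  [load 200/200]
  30 → break 1  [load 185/200]
5 commercial breaks opened.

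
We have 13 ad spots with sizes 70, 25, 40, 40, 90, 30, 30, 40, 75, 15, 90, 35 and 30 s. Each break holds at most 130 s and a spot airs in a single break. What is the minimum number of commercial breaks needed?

Total = 90 + 90 + 75 + 70 + 40 + 40 + 40 + 35 + 30 + 30 + 30 + 25 + 15 = 610 s.
Lower bound: ⌈610/130⌉ = 5 commercial breaks.
A packing using 5 commercial breaks:
  break 1: 90 + 40 = 130
  break 2: 90 + 40 = 130
  break 3: 75 + 40 + 15 = 130
  break 4: 70 + 35 + 25 = 130
  break 5: 30 + 30 + 30 = 90
This matches the lower bound, so 5 is optimal.

5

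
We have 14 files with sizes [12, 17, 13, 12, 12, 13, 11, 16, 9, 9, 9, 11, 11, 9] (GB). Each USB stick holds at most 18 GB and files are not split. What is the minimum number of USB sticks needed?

12

Total = 17 + 16 + 13 + 13 + 12 + 12 + 12 + 11 + 11 + 11 + 9 + 9 + 9 + 9 = 164 GB.
Lower bound: ⌈164/18⌉ = 10 USB sticks.
A packing using 12 USB sticks:
  USB stick 1: 17 = 17
  USB stick 2: 16 = 16
  USB stick 3: 13 = 13
  USB stick 4: 13 = 13
  USB stick 5: 12 = 12
  USB stick 6: 12 = 12
  USB stick 7: 12 = 12
  USB stick 8: 11 = 11
  USB stick 9: 11 = 11
  USB stick 10: 11 = 11
  USB stick 11: 9 + 9 = 18
  USB stick 12: 9 + 9 = 18
No arrangement into 11 USB sticks stays within capacity, so 12 is optimal.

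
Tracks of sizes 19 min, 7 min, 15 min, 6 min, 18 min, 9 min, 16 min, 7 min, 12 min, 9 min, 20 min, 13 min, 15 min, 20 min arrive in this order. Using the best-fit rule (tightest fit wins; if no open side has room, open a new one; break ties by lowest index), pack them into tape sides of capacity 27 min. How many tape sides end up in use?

  19 → side 1 (new)  [load 19/27]
  7 → side 1  [load 26/27]
  15 → side 2 (new)  [load 15/27]
  6 → side 2  [load 21/27]
  18 → side 3 (new)  [load 18/27]
  9 → side 3  [load 27/27]
  16 → side 4 (new)  [load 16/27]
  7 → side 4  [load 23/27]
  12 → side 5 (new)  [load 12/27]
  9 → side 5  [load 21/27]
  20 → side 6 (new)  [load 20/27]
  13 → side 7 (new)  [load 13/27]
  15 → side 8 (new)  [load 15/27]
  20 → side 9 (new)  [load 20/27]
9 tape sides opened.

9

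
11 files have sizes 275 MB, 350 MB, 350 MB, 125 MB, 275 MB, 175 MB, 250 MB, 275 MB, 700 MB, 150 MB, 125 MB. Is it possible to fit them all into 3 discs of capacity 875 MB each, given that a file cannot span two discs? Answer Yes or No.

No

Total = 3050 MB; ⌈3050/875⌉ = 4.
At least 4 discs are required, but only 3 are allowed.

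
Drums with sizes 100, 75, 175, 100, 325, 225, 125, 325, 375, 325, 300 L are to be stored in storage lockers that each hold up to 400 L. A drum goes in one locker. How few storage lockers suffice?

Total = 375 + 325 + 325 + 325 + 300 + 225 + 175 + 125 + 100 + 100 + 75 = 2450 L.
Lower bound: ⌈2450/400⌉ = 7 storage lockers.
A packing using 7 storage lockers:
  locker 1: 375 = 375
  locker 2: 325 + 75 = 400
  locker 3: 325 = 325
  locker 4: 325 = 325
  locker 5: 300 + 100 = 400
  locker 6: 225 + 175 = 400
  locker 7: 125 + 100 = 225
This matches the lower bound, so 7 is optimal.

7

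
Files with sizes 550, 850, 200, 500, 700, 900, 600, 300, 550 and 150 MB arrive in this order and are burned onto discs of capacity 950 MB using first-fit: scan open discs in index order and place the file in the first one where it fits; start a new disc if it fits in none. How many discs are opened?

  550 → disc 1 (new)  [load 550/950]
  850 → disc 2 (new)  [load 850/950]
  200 → disc 1  [load 750/950]
  500 → disc 3 (new)  [load 500/950]
  700 → disc 4 (new)  [load 700/950]
  900 → disc 5 (new)  [load 900/950]
  600 → disc 6 (new)  [load 600/950]
  300 → disc 3  [load 800/950]
  550 → disc 7 (new)  [load 550/950]
  150 → disc 1  [load 900/950]
7 discs opened.

7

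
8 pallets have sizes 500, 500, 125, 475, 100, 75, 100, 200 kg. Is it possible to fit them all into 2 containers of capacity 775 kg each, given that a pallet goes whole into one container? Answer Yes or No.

Total = 2075 kg; ⌈2075/775⌉ = 3.
At least 3 containers are required, but only 2 are allowed.

No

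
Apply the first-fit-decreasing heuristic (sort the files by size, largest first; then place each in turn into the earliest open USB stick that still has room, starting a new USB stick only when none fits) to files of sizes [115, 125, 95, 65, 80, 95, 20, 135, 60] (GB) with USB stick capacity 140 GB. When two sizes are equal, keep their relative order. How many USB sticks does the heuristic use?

7

Sorted descending: 135, 125, 115, 95, 95, 80, 65, 60, 20.
  135 → USB stick 1 (new)  [load 135/140]
  125 → USB stick 2 (new)  [load 125/140]
  115 → USB stick 3 (new)  [load 115/140]
  95 → USB stick 4 (new)  [load 95/140]
  95 → USB stick 5 (new)  [load 95/140]
  80 → USB stick 6 (new)  [load 80/140]
  65 → USB stick 7 (new)  [load 65/140]
  60 → USB stick 6  [load 140/140]
  20 → USB stick 3  [load 135/140]
7 USB sticks opened.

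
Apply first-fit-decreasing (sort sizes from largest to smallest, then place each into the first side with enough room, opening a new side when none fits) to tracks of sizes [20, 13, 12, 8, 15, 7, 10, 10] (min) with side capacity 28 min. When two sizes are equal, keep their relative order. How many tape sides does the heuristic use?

Sorted descending: 20, 15, 13, 12, 10, 10, 8, 7.
  20 → side 1 (new)  [load 20/28]
  15 → side 2 (new)  [load 15/28]
  13 → side 2  [load 28/28]
  12 → side 3 (new)  [load 12/28]
  10 → side 3  [load 22/28]
  10 → side 4 (new)  [load 10/28]
  8 → side 1  [load 28/28]
  7 → side 4  [load 17/28]
4 tape sides opened.

4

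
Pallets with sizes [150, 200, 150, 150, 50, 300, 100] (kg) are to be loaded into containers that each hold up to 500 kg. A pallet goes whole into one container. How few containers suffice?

3

Total = 300 + 200 + 150 + 150 + 150 + 100 + 50 = 1100 kg.
Lower bound: ⌈1100/500⌉ = 3 containers.
A packing using 3 containers:
  container 1: 300 + 200 = 500
  container 2: 150 + 150 + 150 + 50 = 500
  container 3: 100 = 100
This matches the lower bound, so 3 is optimal.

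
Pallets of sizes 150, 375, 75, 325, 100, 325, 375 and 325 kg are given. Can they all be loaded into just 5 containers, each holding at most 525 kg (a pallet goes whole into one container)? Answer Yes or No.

A valid assignment using 5 containers:
  container 1: 375 + 150 = 525
  container 2: 375 + 100 = 475
  container 3: 325 + 75 = 400
  container 4: 325 = 325
  container 5: 325 = 325
Every load is within 525 kg, so 5 containers suffice.

Yes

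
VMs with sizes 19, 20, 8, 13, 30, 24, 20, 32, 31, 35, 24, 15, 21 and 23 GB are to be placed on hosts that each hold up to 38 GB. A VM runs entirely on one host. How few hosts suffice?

Total = 35 + 32 + 31 + 30 + 24 + 24 + 23 + 21 + 20 + 20 + 19 + 15 + 13 + 8 = 315 GB.
Lower bound: ⌈315/38⌉ = 9 hosts.
Also, 10 VMs each exceed 19 GB, and no two of those can share a host, so at least 10 hosts are needed.
A packing using 11 hosts:
  host 1: 35 = 35
  host 2: 32 = 32
  host 3: 31 = 31
  host 4: 30 + 8 = 38
  host 5: 24 + 13 = 37
  host 6: 24 = 24
  host 7: 23 + 15 = 38
  host 8: 21 = 21
  host 9: 20 = 20
  host 10: 20 = 20
  host 11: 19 = 19
No arrangement into 10 hosts stays within capacity, so 11 is optimal.

11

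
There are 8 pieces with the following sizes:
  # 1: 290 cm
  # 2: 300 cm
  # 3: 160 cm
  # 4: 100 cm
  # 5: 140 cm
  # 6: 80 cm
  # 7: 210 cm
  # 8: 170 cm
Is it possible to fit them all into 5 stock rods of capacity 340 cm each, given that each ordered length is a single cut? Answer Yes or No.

A valid assignment using 5 stock rods:
  stock rod 1: 300 = 300
  stock rod 2: 290 = 290
  stock rod 3: 210 + 100 = 310
  stock rod 4: 170 + 160 = 330
  stock rod 5: 140 + 80 = 220
Every load is within 340 cm, so 5 stock rods suffice.

Yes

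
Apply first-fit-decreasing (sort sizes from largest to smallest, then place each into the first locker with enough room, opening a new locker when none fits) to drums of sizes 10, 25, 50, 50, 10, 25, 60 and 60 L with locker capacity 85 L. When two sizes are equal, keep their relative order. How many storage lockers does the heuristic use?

4

Sorted descending: 60, 60, 50, 50, 25, 25, 10, 10.
  60 → locker 1 (new)  [load 60/85]
  60 → locker 2 (new)  [load 60/85]
  50 → locker 3 (new)  [load 50/85]
  50 → locker 4 (new)  [load 50/85]
  25 → locker 1  [load 85/85]
  25 → locker 2  [load 85/85]
  10 → locker 3  [load 60/85]
  10 → locker 3  [load 70/85]
4 storage lockers opened.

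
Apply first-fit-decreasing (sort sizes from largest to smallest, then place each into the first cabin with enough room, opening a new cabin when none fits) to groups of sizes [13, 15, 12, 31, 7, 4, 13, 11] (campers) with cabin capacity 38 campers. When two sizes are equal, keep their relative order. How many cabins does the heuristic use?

Sorted descending: 31, 15, 13, 13, 12, 11, 7, 4.
  31 → cabin 1 (new)  [load 31/38]
  15 → cabin 2 (new)  [load 15/38]
  13 → cabin 2  [load 28/38]
  13 → cabin 3 (new)  [load 13/38]
  12 → cabin 3  [load 25/38]
  11 → cabin 3  [load 36/38]
  7 → cabin 1  [load 38/38]
  4 → cabin 2  [load 32/38]
3 cabins opened.

3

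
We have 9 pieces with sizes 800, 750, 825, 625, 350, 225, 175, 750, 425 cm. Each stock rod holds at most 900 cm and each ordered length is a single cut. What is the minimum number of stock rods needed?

Total = 825 + 800 + 750 + 750 + 625 + 425 + 350 + 225 + 175 = 4925 cm.
Lower bound: ⌈4925/900⌉ = 6 stock rods.
A packing using 7 stock rods:
  stock rod 1: 825 = 825
  stock rod 2: 800 = 800
  stock rod 3: 750 = 750
  stock rod 4: 750 = 750
  stock rod 5: 625 + 225 = 850
  stock rod 6: 425 + 350 = 775
  stock rod 7: 175 = 175
No arrangement into 6 stock rods stays within capacity, so 7 is optimal.

7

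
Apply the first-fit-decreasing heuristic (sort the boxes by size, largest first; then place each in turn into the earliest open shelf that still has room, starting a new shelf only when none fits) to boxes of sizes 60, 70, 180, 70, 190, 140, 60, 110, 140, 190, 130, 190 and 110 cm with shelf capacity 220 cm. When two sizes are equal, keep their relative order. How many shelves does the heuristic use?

Sorted descending: 190, 190, 190, 180, 140, 140, 130, 110, 110, 70, 70, 60, 60.
  190 → shelf 1 (new)  [load 190/220]
  190 → shelf 2 (new)  [load 190/220]
  190 → shelf 3 (new)  [load 190/220]
  180 → shelf 4 (new)  [load 180/220]
  140 → shelf 5 (new)  [load 140/220]
  140 → shelf 6 (new)  [load 140/220]
  130 → shelf 7 (new)  [load 130/220]
  110 → shelf 8 (new)  [load 110/220]
  110 → shelf 8  [load 220/220]
  70 → shelf 5  [load 210/220]
  70 → shelf 6  [load 210/220]
  60 → shelf 7  [load 190/220]
  60 → shelf 9 (new)  [load 60/220]
9 shelves opened.

9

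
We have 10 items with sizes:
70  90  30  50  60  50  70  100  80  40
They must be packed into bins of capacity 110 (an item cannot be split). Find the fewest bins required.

7

Total = 100 + 90 + 80 + 70 + 70 + 60 + 50 + 50 + 40 + 30 = 640.
Lower bound: ⌈640/110⌉ = 6 bins.
A packing using 7 bins:
  bin 1: 100 = 100
  bin 2: 90 = 90
  bin 3: 80 + 30 = 110
  bin 4: 70 + 40 = 110
  bin 5: 70 = 70
  bin 6: 60 + 50 = 110
  bin 7: 50 = 50
No arrangement into 6 bins stays within capacity, so 7 is optimal.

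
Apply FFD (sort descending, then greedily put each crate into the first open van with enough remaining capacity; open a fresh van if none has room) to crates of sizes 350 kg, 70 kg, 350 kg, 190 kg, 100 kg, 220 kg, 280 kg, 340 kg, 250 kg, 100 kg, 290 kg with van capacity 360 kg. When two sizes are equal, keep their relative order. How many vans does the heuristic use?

Sorted descending: 350, 350, 340, 290, 280, 250, 220, 190, 100, 100, 70.
  350 → van 1 (new)  [load 350/360]
  350 → van 2 (new)  [load 350/360]
  340 → van 3 (new)  [load 340/360]
  290 → van 4 (new)  [load 290/360]
  280 → van 5 (new)  [load 280/360]
  250 → van 6 (new)  [load 250/360]
  220 → van 7 (new)  [load 220/360]
  190 → van 8 (new)  [load 190/360]
  100 → van 6  [load 350/360]
  100 → van 7  [load 320/360]
  70 → van 4  [load 360/360]
8 vans opened.

8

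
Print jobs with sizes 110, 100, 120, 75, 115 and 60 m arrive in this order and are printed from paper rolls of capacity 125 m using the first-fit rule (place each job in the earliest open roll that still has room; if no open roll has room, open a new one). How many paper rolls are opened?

6

  110 → roll 1 (new)  [load 110/125]
  100 → roll 2 (new)  [load 100/125]
  120 → roll 3 (new)  [load 120/125]
  75 → roll 4 (new)  [load 75/125]
  115 → roll 5 (new)  [load 115/125]
  60 → roll 6 (new)  [load 60/125]
6 paper rolls opened.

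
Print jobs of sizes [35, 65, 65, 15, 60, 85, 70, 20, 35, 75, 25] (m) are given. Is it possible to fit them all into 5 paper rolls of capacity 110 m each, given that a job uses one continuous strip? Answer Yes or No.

Total = 550 m; ⌈550/110⌉ = 5.
6 print jobs each exceed half the capacity and cannot share a roll, forcing at least 6 paper rolls.
At least 6 paper rolls are required, but only 5 are allowed.

No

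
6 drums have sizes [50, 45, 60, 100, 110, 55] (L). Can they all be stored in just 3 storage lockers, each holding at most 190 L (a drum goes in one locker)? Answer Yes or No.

A valid assignment using 3 storage lockers:
  locker 1: 110 + 60 = 170
  locker 2: 100 + 55 = 155
  locker 3: 50 + 45 = 95
Every load is within 190 L, so 3 storage lockers suffice.

Yes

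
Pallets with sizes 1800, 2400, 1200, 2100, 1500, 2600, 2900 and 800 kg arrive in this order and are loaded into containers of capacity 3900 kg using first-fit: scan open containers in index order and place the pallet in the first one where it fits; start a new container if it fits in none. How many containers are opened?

  1800 → container 1 (new)  [load 1800/3900]
  2400 → container 2 (new)  [load 2400/3900]
  1200 → container 1  [load 3000/3900]
  2100 → container 3 (new)  [load 2100/3900]
  1500 → container 2  [load 3900/3900]
  2600 → container 4 (new)  [load 2600/3900]
  2900 → container 5 (new)  [load 2900/3900]
  800 → container 1  [load 3800/3900]
5 containers opened.

5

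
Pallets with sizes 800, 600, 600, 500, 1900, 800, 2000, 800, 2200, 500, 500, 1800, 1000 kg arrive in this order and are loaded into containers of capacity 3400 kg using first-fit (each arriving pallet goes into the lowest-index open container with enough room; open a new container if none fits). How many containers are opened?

5

  800 → container 1 (new)  [load 800/3400]
  600 → container 1  [load 1400/3400]
  600 → container 1  [load 2000/3400]
  500 → container 1  [load 2500/3400]
  1900 → container 2 (new)  [load 1900/3400]
  800 → container 1  [load 3300/3400]
  2000 → container 3 (new)  [load 2000/3400]
  800 → container 2  [load 2700/3400]
  2200 → container 4 (new)  [load 2200/3400]
  500 → container 2  [load 3200/3400]
  500 → container 3  [load 2500/3400]
  1800 → container 5 (new)  [load 1800/3400]
  1000 → container 4  [load 3200/3400]
5 containers opened.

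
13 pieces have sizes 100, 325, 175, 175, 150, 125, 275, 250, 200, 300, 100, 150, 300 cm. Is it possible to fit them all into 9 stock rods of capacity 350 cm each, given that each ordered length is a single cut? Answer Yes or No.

Yes

A valid assignment using 9 stock rods:
  stock rod 1: 325 = 325
  stock rod 2: 300 = 300
  stock rod 3: 300 = 300
  stock rod 4: 275 = 275
  stock rod 5: 250 + 100 = 350
  stock rod 6: 200 + 150 = 350
  stock rod 7: 175 + 175 = 350
  stock rod 8: 150 + 125 = 275
  stock rod 9: 100 = 100
Every load is within 350 cm, so 9 stock rods suffice.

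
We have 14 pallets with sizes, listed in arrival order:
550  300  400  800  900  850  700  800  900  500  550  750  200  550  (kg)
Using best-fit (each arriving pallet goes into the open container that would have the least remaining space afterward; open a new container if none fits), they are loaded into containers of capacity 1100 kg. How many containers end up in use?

10

  550 → container 1 (new)  [load 550/1100]
  300 → container 1  [load 850/1100]
  400 → container 2 (new)  [load 400/1100]
  800 → container 3 (new)  [load 800/1100]
  900 → container 4 (new)  [load 900/1100]
  850 → container 5 (new)  [load 850/1100]
  700 → container 2  [load 1100/1100]
  800 → container 6 (new)  [load 800/1100]
  900 → container 7 (new)  [load 900/1100]
  500 → container 8 (new)  [load 500/1100]
  550 → container 8  [load 1050/1100]
  750 → container 9 (new)  [load 750/1100]
  200 → container 4  [load 1100/1100]
  550 → container 10 (new)  [load 550/1100]
10 containers opened.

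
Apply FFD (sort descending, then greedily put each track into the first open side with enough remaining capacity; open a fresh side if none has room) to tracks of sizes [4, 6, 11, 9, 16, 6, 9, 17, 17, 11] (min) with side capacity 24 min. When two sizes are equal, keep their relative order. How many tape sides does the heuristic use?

5

Sorted descending: 17, 17, 16, 11, 11, 9, 9, 6, 6, 4.
  17 → side 1 (new)  [load 17/24]
  17 → side 2 (new)  [load 17/24]
  16 → side 3 (new)  [load 16/24]
  11 → side 4 (new)  [load 11/24]
  11 → side 4  [load 22/24]
  9 → side 5 (new)  [load 9/24]
  9 → side 5  [load 18/24]
  6 → side 1  [load 23/24]
  6 → side 2  [load 23/24]
  4 → side 3  [load 20/24]
5 tape sides opened.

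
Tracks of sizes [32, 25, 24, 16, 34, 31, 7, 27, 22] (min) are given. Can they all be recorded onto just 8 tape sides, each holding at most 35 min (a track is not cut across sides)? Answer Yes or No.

A valid assignment using 8 tape sides:
  side 1: 34 = 34
  side 2: 32 = 32
  side 3: 31 = 31
  side 4: 27 + 7 = 34
  side 5: 25 = 25
  side 6: 24 = 24
  side 7: 22 = 22
  side 8: 16 = 16
Every load is within 35 min, so 8 tape sides suffice.

Yes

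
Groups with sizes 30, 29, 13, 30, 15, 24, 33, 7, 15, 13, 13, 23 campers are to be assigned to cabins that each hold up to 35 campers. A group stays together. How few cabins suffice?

Total = 33 + 30 + 30 + 29 + 24 + 23 + 15 + 15 + 13 + 13 + 13 + 7 = 245 campers.
Lower bound: ⌈245/35⌉ = 7 cabins.
A packing using 9 cabins:
  cabin 1: 33 = 33
  cabin 2: 30 = 30
  cabin 3: 30 = 30
  cabin 4: 29 = 29
  cabin 5: 24 + 7 = 31
  cabin 6: 23 = 23
  cabin 7: 15 + 15 = 30
  cabin 8: 13 + 13 = 26
  cabin 9: 13 = 13
No arrangement into 8 cabins stays within capacity, so 9 is optimal.

9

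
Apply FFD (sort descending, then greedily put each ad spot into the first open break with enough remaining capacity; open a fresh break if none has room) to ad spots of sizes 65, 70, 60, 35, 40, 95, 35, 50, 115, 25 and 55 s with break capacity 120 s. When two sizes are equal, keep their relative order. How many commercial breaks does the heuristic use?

Sorted descending: 115, 95, 70, 65, 60, 55, 50, 40, 35, 35, 25.
  115 → break 1 (new)  [load 115/120]
  95 → break 2 (new)  [load 95/120]
  70 → break 3 (new)  [load 70/120]
  65 → break 4 (new)  [load 65/120]
  60 → break 5 (new)  [load 60/120]
  55 → break 4  [load 120/120]
  50 → break 3  [load 120/120]
  40 → break 5  [load 100/120]
  35 → break 6 (new)  [load 35/120]
  35 → break 6  [load 70/120]
  25 → break 2  [load 120/120]
6 commercial breaks opened.

6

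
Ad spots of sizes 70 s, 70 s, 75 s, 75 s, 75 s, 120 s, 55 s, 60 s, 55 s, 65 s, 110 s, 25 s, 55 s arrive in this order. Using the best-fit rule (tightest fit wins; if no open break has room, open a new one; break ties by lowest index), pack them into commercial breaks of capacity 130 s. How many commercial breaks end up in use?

8

  70 → break 1 (new)  [load 70/130]
  70 → break 2 (new)  [load 70/130]
  75 → break 3 (new)  [load 75/130]
  75 → break 4 (new)  [load 75/130]
  75 → break 5 (new)  [load 75/130]
  120 → break 6 (new)  [load 120/130]
  55 → break 3  [load 130/130]
  60 → break 1  [load 130/130]
  55 → break 4  [load 130/130]
  65 → break 7 (new)  [load 65/130]
  110 → break 8 (new)  [load 110/130]
  25 → break 5  [load 100/130]
  55 → break 2  [load 125/130]
8 commercial breaks opened.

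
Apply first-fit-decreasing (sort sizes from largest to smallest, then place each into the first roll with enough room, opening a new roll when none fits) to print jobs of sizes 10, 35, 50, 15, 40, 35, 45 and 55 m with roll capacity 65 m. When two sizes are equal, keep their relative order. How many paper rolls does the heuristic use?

6

Sorted descending: 55, 50, 45, 40, 35, 35, 15, 10.
  55 → roll 1 (new)  [load 55/65]
  50 → roll 2 (new)  [load 50/65]
  45 → roll 3 (new)  [load 45/65]
  40 → roll 4 (new)  [load 40/65]
  35 → roll 5 (new)  [load 35/65]
  35 → roll 6 (new)  [load 35/65]
  15 → roll 2  [load 65/65]
  10 → roll 1  [load 65/65]
6 paper rolls opened.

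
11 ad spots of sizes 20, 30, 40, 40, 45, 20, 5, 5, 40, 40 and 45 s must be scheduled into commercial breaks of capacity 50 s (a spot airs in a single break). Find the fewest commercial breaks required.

Total = 45 + 45 + 40 + 40 + 40 + 40 + 30 + 20 + 20 + 5 + 5 = 330 s.
Lower bound: ⌈330/50⌉ = 7 commercial breaks.
A packing using 8 commercial breaks:
  break 1: 45 + 5 = 50
  break 2: 45 + 5 = 50
  break 3: 40 = 40
  break 4: 40 = 40
  break 5: 40 = 40
  break 6: 40 = 40
  break 7: 30 + 20 = 50
  break 8: 20 = 20
No arrangement into 7 commercial breaks stays within capacity, so 8 is optimal.

8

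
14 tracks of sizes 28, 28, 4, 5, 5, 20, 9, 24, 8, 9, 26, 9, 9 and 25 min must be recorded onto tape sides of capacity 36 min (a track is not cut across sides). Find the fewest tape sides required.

Total = 28 + 28 + 26 + 25 + 24 + 20 + 9 + 9 + 9 + 9 + 8 + 5 + 5 + 4 = 209 min.
Lower bound: ⌈209/36⌉ = 6 tape sides.
A packing using 7 tape sides:
  side 1: 28 + 8 = 36
  side 2: 28 + 5 = 33
  side 3: 26 + 9 = 35
  side 4: 25 + 9 = 34
  side 5: 24 + 9 = 33
  side 6: 20 + 9 + 5 = 34
  side 7: 4 = 4
No arrangement into 6 tape sides stays within capacity, so 7 is optimal.

7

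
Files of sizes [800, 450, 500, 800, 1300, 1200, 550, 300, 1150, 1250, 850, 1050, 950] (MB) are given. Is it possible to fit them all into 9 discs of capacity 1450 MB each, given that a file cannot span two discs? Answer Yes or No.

A valid assignment using 9 discs:
  disc 1: 1300 = 1300
  disc 2: 1250 = 1250
  disc 3: 1200 = 1200
  disc 4: 1150 + 300 = 1450
  disc 5: 1050 = 1050
  disc 6: 950 + 500 = 1450
  disc 7: 850 + 550 = 1400
  disc 8: 800 + 450 = 1250
  disc 9: 800 = 800
Every load is within 1450 MB, so 9 discs suffice.

Yes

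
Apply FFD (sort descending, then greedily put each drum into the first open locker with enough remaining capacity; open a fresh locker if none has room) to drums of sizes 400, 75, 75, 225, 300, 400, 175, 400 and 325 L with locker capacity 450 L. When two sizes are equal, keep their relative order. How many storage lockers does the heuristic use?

Sorted descending: 400, 400, 400, 325, 300, 225, 175, 75, 75.
  400 → locker 1 (new)  [load 400/450]
  400 → locker 2 (new)  [load 400/450]
  400 → locker 3 (new)  [load 400/450]
  325 → locker 4 (new)  [load 325/450]
  300 → locker 5 (new)  [load 300/450]
  225 → locker 6 (new)  [load 225/450]
  175 → locker 6  [load 400/450]
  75 → locker 4  [load 400/450]
  75 → locker 5  [load 375/450]
6 storage lockers opened.

6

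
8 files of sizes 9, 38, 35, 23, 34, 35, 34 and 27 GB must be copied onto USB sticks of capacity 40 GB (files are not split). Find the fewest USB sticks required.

7

Total = 38 + 35 + 35 + 34 + 34 + 27 + 23 + 9 = 235 GB.
Lower bound: ⌈235/40⌉ = 6 USB sticks.
Also, 7 files each exceed 20 GB, and no two of those can share a USB stick, so at least 7 USB sticks are needed.
A packing using 7 USB sticks:
  USB stick 1: 38 = 38
  USB stick 2: 35 = 35
  USB stick 3: 35 = 35
  USB stick 4: 34 = 34
  USB stick 5: 34 = 34
  USB stick 6: 27 + 9 = 36
  USB stick 7: 23 = 23
This matches the lower bound, so 7 is optimal.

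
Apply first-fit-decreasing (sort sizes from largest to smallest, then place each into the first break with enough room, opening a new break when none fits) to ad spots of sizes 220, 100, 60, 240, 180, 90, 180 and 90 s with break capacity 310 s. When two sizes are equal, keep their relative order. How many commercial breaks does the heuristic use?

4

Sorted descending: 240, 220, 180, 180, 100, 90, 90, 60.
  240 → break 1 (new)  [load 240/310]
  220 → break 2 (new)  [load 220/310]
  180 → break 3 (new)  [load 180/310]
  180 → break 4 (new)  [load 180/310]
  100 → break 3  [load 280/310]
  90 → break 2  [load 310/310]
  90 → break 4  [load 270/310]
  60 → break 1  [load 300/310]
4 commercial breaks opened.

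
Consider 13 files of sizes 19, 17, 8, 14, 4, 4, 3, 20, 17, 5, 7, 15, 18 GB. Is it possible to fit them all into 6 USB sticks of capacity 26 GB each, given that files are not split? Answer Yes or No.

Total = 151 GB; ⌈151/26⌉ = 6.
7 files each exceed half the capacity and cannot share a USB stick, forcing at least 7 USB sticks.
At least 7 USB sticks are required, but only 6 are allowed.

No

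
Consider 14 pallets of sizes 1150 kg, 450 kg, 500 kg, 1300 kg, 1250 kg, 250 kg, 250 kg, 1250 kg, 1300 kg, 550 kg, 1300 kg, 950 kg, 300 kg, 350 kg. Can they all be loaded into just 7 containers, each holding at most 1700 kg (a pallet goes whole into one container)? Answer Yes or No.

Yes

A valid assignment using 7 containers:
  container 1: 1300 + 350 = 1650
  container 2: 1300 + 300 = 1600
  container 3: 1300 + 250 = 1550
  container 4: 1250 + 450 = 1700
  container 5: 1250 + 250 = 1500
  container 6: 1150 + 550 = 1700
  container 7: 950 + 500 = 1450
Every load is within 1700 kg, so 7 containers suffice.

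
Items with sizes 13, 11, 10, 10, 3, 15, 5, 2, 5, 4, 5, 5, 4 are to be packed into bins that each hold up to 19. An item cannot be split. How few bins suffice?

Total = 15 + 13 + 11 + 10 + 10 + 5 + 5 + 5 + 5 + 4 + 4 + 3 + 2 = 92.
Lower bound: ⌈92/19⌉ = 5 bins.
A packing using 5 bins:
  bin 1: 15 + 4 = 19
  bin 2: 13 + 5 = 18
  bin 3: 11 + 5 + 3 = 19
  bin 4: 10 + 5 + 4 = 19
  bin 5: 10 + 5 + 2 = 17
This matches the lower bound, so 5 is optimal.

5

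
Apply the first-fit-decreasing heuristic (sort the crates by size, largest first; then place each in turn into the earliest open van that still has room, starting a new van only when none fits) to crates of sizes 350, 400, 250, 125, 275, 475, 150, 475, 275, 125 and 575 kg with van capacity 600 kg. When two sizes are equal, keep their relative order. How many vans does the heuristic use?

Sorted descending: 575, 475, 475, 400, 350, 275, 275, 250, 150, 125, 125.
  575 → van 1 (new)  [load 575/600]
  475 → van 2 (new)  [load 475/600]
  475 → van 3 (new)  [load 475/600]
  400 → van 4 (new)  [load 400/600]
  350 → van 5 (new)  [load 350/600]
  275 → van 6 (new)  [load 275/600]
  275 → van 6  [load 550/600]
  250 → van 5  [load 600/600]
  150 → van 4  [load 550/600]
  125 → van 2  [load 600/600]
  125 → van 3  [load 600/600]
6 vans opened.

6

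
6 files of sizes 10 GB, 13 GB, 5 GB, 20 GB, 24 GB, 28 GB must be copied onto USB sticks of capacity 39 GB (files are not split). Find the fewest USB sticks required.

3

Total = 28 + 24 + 20 + 13 + 10 + 5 = 100 GB.
Lower bound: ⌈100/39⌉ = 3 USB sticks.
A packing using 3 USB sticks:
  USB stick 1: 28 + 10 = 38
  USB stick 2: 24 + 13 = 37
  USB stick 3: 20 + 5 = 25
This matches the lower bound, so 3 is optimal.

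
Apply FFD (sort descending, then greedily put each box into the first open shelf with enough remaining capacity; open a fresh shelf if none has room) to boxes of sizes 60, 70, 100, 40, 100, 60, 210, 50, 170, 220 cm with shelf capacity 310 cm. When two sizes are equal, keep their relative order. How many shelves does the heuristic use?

Sorted descending: 220, 210, 170, 100, 100, 70, 60, 60, 50, 40.
  220 → shelf 1 (new)  [load 220/310]
  210 → shelf 2 (new)  [load 210/310]
  170 → shelf 3 (new)  [load 170/310]
  100 → shelf 2  [load 310/310]
  100 → shelf 3  [load 270/310]
  70 → shelf 1  [load 290/310]
  60 → shelf 4 (new)  [load 60/310]
  60 → shelf 4  [load 120/310]
  50 → shelf 4  [load 170/310]
  40 → shelf 3  [load 310/310]
4 shelves opened.

4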